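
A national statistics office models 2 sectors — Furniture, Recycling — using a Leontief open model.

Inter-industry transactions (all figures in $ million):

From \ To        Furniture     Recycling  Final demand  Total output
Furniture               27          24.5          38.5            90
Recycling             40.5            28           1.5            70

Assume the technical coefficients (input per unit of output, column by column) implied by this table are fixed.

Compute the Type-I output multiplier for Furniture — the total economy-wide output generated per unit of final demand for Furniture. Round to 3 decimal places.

m_1 = 4.000

Technical coefficients a_ij = z_ij / X_j:
  a_11 = 27/90 = 0.30, a_21 = 40.5/90 = 0.45
  a_12 = 24.5/70 = 0.35, a_22 = 28/70 = 0.40
I − A =
  [   0.70    -0.35]
  [  -0.45     0.60]
det(I−A) = (0.70)(0.60) − (-0.35)(-0.45) = 0.2625
adj(I−A) = [[0.60, 0.35], [0.45, 0.70]]
(I − A)⁻¹ = adj(I−A) / det(I−A) ≈
  [   2.2857     1.3333]
  [   1.7143     2.6667]
The output multiplier for sector j is the column-j sum of the Leontief inverse (I − A)⁻¹ = adj(I−A) / det(I−A).
Column 1 of adj(I−A): (0.60, 0.45); det(I−A) = 0.2625.
m_1 = (0.60 + 0.45) / 0.2625 = 1.05 / 0.2625 = 4.000.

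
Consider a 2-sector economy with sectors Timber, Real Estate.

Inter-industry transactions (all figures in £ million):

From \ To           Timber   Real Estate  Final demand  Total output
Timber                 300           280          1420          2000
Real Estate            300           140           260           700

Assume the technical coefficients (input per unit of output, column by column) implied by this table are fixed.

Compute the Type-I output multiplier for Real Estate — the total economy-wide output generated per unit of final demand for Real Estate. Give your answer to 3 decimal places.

Technical coefficients a_ij = z_ij / X_j:
  a_TT = 300/2000 = 0.15, a_RT = 300/2000 = 0.15
  a_TR = 280/700 = 0.40, a_RR = 140/700 = 0.20
I − A =
  [   0.85    -0.40]
  [  -0.15     0.80]
det(I−A) = (0.85)(0.80) − (-0.40)(-0.15) = 0.6200
adj(I−A) = [[0.80, 0.40], [0.15, 0.85]]
(I − A)⁻¹ = adj(I−A) / det(I−A) ≈
  [   1.2903     0.6452]
  [   0.2419     1.3710]
The output multiplier for sector j is the column-j sum of the Leontief inverse (I − A)⁻¹ = adj(I−A) / det(I−A).
Column R of adj(I−A): (0.40, 0.85); det(I−A) = 0.6200.
m_R = (0.40 + 0.85) / 0.6200 = 1.25 / 0.6200 ≈ 2.016.

m_R = 2.016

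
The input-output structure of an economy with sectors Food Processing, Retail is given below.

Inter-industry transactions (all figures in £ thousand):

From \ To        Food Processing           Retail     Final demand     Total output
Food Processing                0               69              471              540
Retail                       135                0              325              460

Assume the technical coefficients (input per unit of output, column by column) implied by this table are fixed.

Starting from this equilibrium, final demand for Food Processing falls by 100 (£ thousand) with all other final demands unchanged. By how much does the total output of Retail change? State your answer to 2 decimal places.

Technical coefficients a_ij = z_ij / X_j:
  a_FF = 0/540 = 0.00, a_RF = 135/540 = 0.25
  a_FR = 69/460 = 0.15, a_RR = 0/460 = 0.00
I − A =
  [   1.00    -0.15]
  [  -0.25     1.00]
det(I−A) = (1.00)(1.00) − (-0.15)(-0.25) = 0.9625
adj(I−A) = [[1.00, 0.15], [0.25, 1.00]]
(I − A)⁻¹ = adj(I−A) / det(I−A) ≈
  [   1.0390     0.1558]
  [   0.2597     1.0390]
Δx = (I − A)⁻¹ Δd with Δd having -100 in the Food Processing component and 0 elsewhere.
So Δx_R = L_RF · (-100), where L_RF = adj(I−A)_RF / det(I−A) = 0.25 / 0.9625.
Δx_R = 0.25 × (-100) / 0.9625 = -25.00 / 0.9625 ≈ -25.97.

Δx_R = -25.97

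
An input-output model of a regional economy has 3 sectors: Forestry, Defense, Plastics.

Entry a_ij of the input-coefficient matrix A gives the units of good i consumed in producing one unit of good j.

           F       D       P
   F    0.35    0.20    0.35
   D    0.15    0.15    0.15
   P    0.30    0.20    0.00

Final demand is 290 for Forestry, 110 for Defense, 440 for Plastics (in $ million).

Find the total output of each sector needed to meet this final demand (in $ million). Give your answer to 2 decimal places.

x_F = 1044.01, x_D = 462.90, x_P = 845.78

I − A =
  [   0.65    -0.20    -0.35]
  [  -0.15     0.85    -0.15]
  [  -0.30    -0.20     1.00]
Cofactors of I−A, C_ij = (−1)^(i+j)·(minor ij) (rows/columns in the sector order above):
  C_11 = (0.85)(1.00) − (-0.15)(-0.20) = 0.8200
  C_12 = −[(-0.15)(1.00) − (-0.15)(-0.30)] = 0.1950
  C_13 = (-0.15)(-0.20) − (0.85)(-0.30) = 0.2850
  C_21 = −[(-0.20)(1.00) − (-0.35)(-0.20)] = 0.2700
  C_22 = (0.65)(1.00) − (-0.35)(-0.30) = 0.5450
  C_23 = −[(0.65)(-0.20) − (-0.20)(-0.30)] = 0.1900
  C_31 = (-0.20)(-0.15) − (-0.35)(0.85) = 0.3275
  C_32 = −[(0.65)(-0.15) − (-0.35)(-0.15)] = 0.1500
  C_33 = (0.65)(0.85) − (-0.20)(-0.15) = 0.5225
det(I−A) = Σ_j (I−A)_1j·C_1j = (0.65)(0.8200) + (-0.20)(0.1950) + (-0.35)(0.2850) = 0.39425
adj(I−A) = Cᵀ =
  [ 0.8200   0.2700   0.3275]
  [ 0.1950   0.5450   0.1500]
  [ 0.2850   0.1900   0.5225]
(I − A)⁻¹ = adj(I−A) / det(I−A) ≈
  [   2.0799     0.6848     0.8307]
  [   0.4946     1.3824     0.3805]
  [   0.7229     0.4819     1.3253]
x = (I − A)⁻¹ d = adj(I−A)·d / det(I−A), with det(I−A) = 0.39425:
  x_F = (0.8200·290 + 0.2700·110 + 0.3275·440) / 0.39425 = 411.60 / 0.39425 ≈ 1044.01
  x_D = (0.1950·290 + 0.5450·110 + 0.1500·440) / 0.39425 = 182.50 / 0.39425 ≈ 462.90
  x_P = (0.2850·290 + 0.1900·110 + 0.5225·440) / 0.39425 = 333.45 / 0.39425 ≈ 845.78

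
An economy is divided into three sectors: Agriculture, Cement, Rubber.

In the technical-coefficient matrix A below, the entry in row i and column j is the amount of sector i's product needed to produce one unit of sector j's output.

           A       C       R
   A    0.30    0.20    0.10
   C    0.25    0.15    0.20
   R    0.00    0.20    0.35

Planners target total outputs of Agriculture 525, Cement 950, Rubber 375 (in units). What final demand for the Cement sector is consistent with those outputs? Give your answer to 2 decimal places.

d_C = 601.25

I − A =
  [   0.70    -0.20    -0.10]
  [  -0.25     0.85    -0.20]
  [   0.00    -0.20     0.65]
d = (I − A) x:
  d_A = (+0.70)·525 + (-0.20)·950 + (-0.10)·375 = 140.00
  d_C = (-0.25)·525 + (+0.85)·950 + (-0.20)·375 = 601.25
  d_R = (+0.00)·525 + (-0.20)·950 + (+0.65)·375 = 53.75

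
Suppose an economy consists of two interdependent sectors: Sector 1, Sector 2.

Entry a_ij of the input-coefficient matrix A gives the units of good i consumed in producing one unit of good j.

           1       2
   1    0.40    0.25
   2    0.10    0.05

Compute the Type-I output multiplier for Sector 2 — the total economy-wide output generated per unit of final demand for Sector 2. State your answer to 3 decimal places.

I − A =
  [   0.60    -0.25]
  [  -0.10     0.95]
det(I−A) = (0.60)(0.95) − (-0.25)(-0.10) = 0.5450
adj(I−A) = [[0.95, 0.25], [0.10, 0.60]]
(I − A)⁻¹ = adj(I−A) / det(I−A) ≈
  [   1.7431     0.4587]
  [   0.1835     1.1009]
The output multiplier for sector j is the column-j sum of the Leontief inverse (I − A)⁻¹ = adj(I−A) / det(I−A).
Column 2 of adj(I−A): (0.25, 0.60); det(I−A) = 0.5450.
m_2 = (0.25 + 0.60) / 0.5450 = 0.85 / 0.5450 ≈ 1.560.

m_2 = 1.560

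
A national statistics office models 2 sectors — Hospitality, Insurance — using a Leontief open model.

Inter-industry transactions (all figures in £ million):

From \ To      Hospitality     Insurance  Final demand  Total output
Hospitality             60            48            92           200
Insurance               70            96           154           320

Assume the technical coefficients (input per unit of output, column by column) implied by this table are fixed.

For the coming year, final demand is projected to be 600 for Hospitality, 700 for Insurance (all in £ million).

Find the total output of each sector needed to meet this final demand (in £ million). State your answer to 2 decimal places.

Technical coefficients a_ij = z_ij / X_j:
  a_11 = 60/200 = 0.30, a_21 = 70/200 = 0.35
  a_12 = 48/320 = 0.15, a_22 = 96/320 = 0.30
I − A =
  [   0.70    -0.15]
  [  -0.35     0.70]
det(I−A) = (0.70)(0.70) − (-0.15)(-0.35) = 0.4375
adj(I−A) = [[0.70, 0.15], [0.35, 0.70]]
(I − A)⁻¹ = adj(I−A) / det(I−A) ≈
  [   1.6000     0.3429]
  [   0.8000     1.6000]
x = (I − A)⁻¹ d = adj(I−A)·d / det(I−A), with det(I−A) = 0.4375:
  x_1 = (0.70·600 + 0.15·700) / 0.4375 = 525.00 / 0.4375 = 1200.00
  x_2 = (0.35·600 + 0.70·700) / 0.4375 = 700.00 / 0.4375 = 1600.00

x_1 = 1200.00, x_2 = 1600.00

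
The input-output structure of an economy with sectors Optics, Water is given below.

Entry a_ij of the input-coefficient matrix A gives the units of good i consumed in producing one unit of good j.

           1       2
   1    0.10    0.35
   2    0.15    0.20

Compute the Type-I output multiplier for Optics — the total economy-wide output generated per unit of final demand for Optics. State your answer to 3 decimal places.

I − A =
  [   0.90    -0.35]
  [  -0.15     0.80]
det(I−A) = (0.90)(0.80) − (-0.35)(-0.15) = 0.6675
adj(I−A) = [[0.80, 0.35], [0.15, 0.90]]
(I − A)⁻¹ = adj(I−A) / det(I−A) ≈
  [   1.1985     0.5243]
  [   0.2247     1.3483]
The output multiplier for sector j is the column-j sum of the Leontief inverse (I − A)⁻¹ = adj(I−A) / det(I−A).
Column 1 of adj(I−A): (0.80, 0.15); det(I−A) = 0.6675.
m_1 = (0.80 + 0.15) / 0.6675 = 0.95 / 0.6675 ≈ 1.423.

m_1 = 1.423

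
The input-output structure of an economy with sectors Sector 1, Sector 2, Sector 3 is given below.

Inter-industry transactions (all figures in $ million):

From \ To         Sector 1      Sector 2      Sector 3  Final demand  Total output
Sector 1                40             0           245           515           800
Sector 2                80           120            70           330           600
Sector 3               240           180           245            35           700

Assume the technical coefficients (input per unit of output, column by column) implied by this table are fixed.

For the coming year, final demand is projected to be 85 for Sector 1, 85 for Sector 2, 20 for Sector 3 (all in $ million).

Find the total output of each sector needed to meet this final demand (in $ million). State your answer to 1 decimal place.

x_1 = 151.4, x_2 = 146.2, x_3 = 168.1

Technical coefficients a_ij = z_ij / X_j:
  a_11 = 40/800 = 0.05, a_21 = 80/800 = 0.10, a_31 = 240/800 = 0.30
  a_12 = 0/600 = 0.00, a_22 = 120/600 = 0.20, a_32 = 180/600 = 0.30
  a_13 = 245/700 = 0.35, a_23 = 70/700 = 0.10, a_33 = 245/700 = 0.35
I − A =
  [   0.95     0.00    -0.35]
  [  -0.10     0.80    -0.10]
  [  -0.30    -0.30     0.65]
Cofactors of I−A, C_ij = (−1)^(i+j)·(minor ij) (rows/columns in the sector order above):
  C_11 = (0.80)(0.65) − (-0.10)(-0.30) = 0.4900
  C_12 = −[(-0.10)(0.65) − (-0.10)(-0.30)] = 0.0950
  C_13 = (-0.10)(-0.30) − (0.80)(-0.30) = 0.2700
  C_21 = −[(0.00)(0.65) − (-0.35)(-0.30)] = 0.1050
  C_22 = (0.95)(0.65) − (-0.35)(-0.30) = 0.5125
  C_23 = −[(0.95)(-0.30) − (0.00)(-0.30)] = 0.2850
  C_31 = (0.00)(-0.10) − (-0.35)(0.80) = 0.2800
  C_32 = −[(0.95)(-0.10) − (-0.35)(-0.10)] = 0.1300
  C_33 = (0.95)(0.80) − (0.00)(-0.10) = 0.7600
det(I−A) = Σ_j (I−A)_1j·C_1j = (0.95)(0.4900) + (0.00)(0.0950) + (-0.35)(0.2700) = 0.3710
adj(I−A) = Cᵀ =
  [ 0.4900   0.1050   0.2800]
  [ 0.0950   0.5125   0.1300]
  [ 0.2700   0.2850   0.7600]
(I − A)⁻¹ = adj(I−A) / det(I−A) ≈
  [   1.3208     0.2830     0.7547]
  [   0.2561     1.3814     0.3504]
  [   0.7278     0.7682     2.0485]
x = (I − A)⁻¹ d = adj(I−A)·d / det(I−A), with det(I−A) = 0.3710:
  x_1 = (0.4900·85 + 0.1050·85 + 0.2800·20) / 0.3710 = 56.175 / 0.3710 ≈ 151.4
  x_2 = (0.0950·85 + 0.5125·85 + 0.1300·20) / 0.3710 = 54.2375 / 0.3710 ≈ 146.2
  x_3 = (0.2700·85 + 0.2850·85 + 0.7600·20) / 0.3710 = 62.375 / 0.3710 ≈ 168.1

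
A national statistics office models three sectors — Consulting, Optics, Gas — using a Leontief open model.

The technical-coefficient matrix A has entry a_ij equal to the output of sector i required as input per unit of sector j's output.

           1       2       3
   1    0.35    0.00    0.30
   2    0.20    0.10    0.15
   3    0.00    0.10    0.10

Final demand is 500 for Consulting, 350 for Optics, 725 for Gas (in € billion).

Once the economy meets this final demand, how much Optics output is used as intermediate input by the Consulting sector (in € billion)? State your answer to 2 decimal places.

I − A =
  [   0.65     0.00    -0.30]
  [  -0.20     0.90    -0.15]
  [   0.00    -0.10     0.90]
Cofactors of I−A, C_ij = (−1)^(i+j)·(minor ij) (rows/columns in the sector order above):
  C_11 = (0.90)(0.90) − (-0.15)(-0.10) = 0.7950
  C_12 = −[(-0.20)(0.90) − (-0.15)(0.00)] = 0.1800
  C_13 = (-0.20)(-0.10) − (0.90)(0.00) = 0.0200
  C_21 = −[(0.00)(0.90) − (-0.30)(-0.10)] = 0.0300
  C_22 = (0.65)(0.90) − (-0.30)(0.00) = 0.5850
  C_23 = −[(0.65)(-0.10) − (0.00)(0.00)] = 0.0650
  C_31 = (0.00)(-0.15) − (-0.30)(0.90) = 0.2700
  C_32 = −[(0.65)(-0.15) − (-0.30)(-0.20)] = 0.1575
  C_33 = (0.65)(0.90) − (0.00)(-0.20) = 0.5850
det(I−A) = Σ_j (I−A)_1j·C_1j = (0.65)(0.7950) + (0.00)(0.1800) + (-0.30)(0.0200) = 0.51075
adj(I−A) = Cᵀ =
  [ 0.7950   0.0300   0.2700]
  [ 0.1800   0.5850   0.1575]
  [ 0.0200   0.0650   0.5850]
(I − A)⁻¹ = adj(I−A) / det(I−A) ≈
  [   1.5565     0.0587     0.5286]
  [   0.3524     1.1454     0.3084]
  [   0.0392     0.1273     1.1454]
First solve x = (I − A)⁻¹ d = adj(I−A)·d / det(I−A); in particular x_1 = (0.7950·500 + 0.0300·350 + 0.2700·725) / 0.51075 = 603.75 / 0.51075 ≈ 1182.0852.
Intermediate flow from 2 to 1: z_21 = a_21 · x_1 = 0.20 × 603.75 / 0.51075 = 120.75 / 0.51075 ≈ 236.42.

z_21 = 236.42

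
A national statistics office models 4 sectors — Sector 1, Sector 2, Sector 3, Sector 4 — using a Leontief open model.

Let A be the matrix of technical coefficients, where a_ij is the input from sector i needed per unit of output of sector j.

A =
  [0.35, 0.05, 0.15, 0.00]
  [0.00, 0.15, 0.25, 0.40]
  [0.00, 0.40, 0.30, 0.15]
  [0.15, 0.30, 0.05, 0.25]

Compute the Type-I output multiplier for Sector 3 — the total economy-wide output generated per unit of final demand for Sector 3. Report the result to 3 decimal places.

m_3 = 4.110

I − A =
  [   0.65    -0.05    -0.15     0.00]
  [   0.00     0.85    -0.25    -0.40]
  [   0.00    -0.40     0.70    -0.15]
  [  -0.15    -0.30    -0.05     0.75]
Compute the cofactors C_ij = (−1)^(i+j)·(3×3 minor ij) of I−A; the adjugate is their transpose:
adj(I−A) = Cᵀ =
  [ 0.261625   0.077625   0.088000   0.059000]
  [ 0.047625   0.333000   0.143875   0.206375]
  [ 0.043125   0.225375   0.333375   0.186875]
  [ 0.074250   0.163750   0.097375   0.321750]
det(I−A) = Σ_j (I−A)_1j·C_1j = (0.65)(0.261625) + (-0.05)(0.047625) + (-0.15)(0.043125) + (0.00)(0.074250) = 0.16120625
(I − A)⁻¹ = adj(I−A) / det(I−A) ≈
  [   1.6229     0.4815     0.5459     0.3660]
  [   0.2954     2.0657     0.8925     1.2802]
  [   0.2675     1.3981     2.0680     1.1592]
  [   0.4606     1.0158     0.6040     1.9959]
The output multiplier for sector j is the column-j sum of the Leontief inverse (I − A)⁻¹ = adj(I−A) / det(I−A).
Column 3 of adj(I−A): (0.088000, 0.143875, 0.333375, 0.097375); det(I−A) = 0.16120625.
m_3 = (0.088000 + 0.143875 + 0.333375 + 0.097375) / 0.16120625 = 0.662625 / 0.16120625 ≈ 4.110.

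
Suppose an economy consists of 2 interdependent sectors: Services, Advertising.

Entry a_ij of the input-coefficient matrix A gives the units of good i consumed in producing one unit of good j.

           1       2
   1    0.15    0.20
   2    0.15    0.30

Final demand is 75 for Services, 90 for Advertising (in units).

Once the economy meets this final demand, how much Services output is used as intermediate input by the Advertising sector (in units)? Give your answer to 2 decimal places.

I − A =
  [   0.85    -0.20]
  [  -0.15     0.70]
det(I−A) = (0.85)(0.70) − (-0.20)(-0.15) = 0.5650
adj(I−A) = [[0.70, 0.20], [0.15, 0.85]]
(I − A)⁻¹ = adj(I−A) / det(I−A) ≈
  [   1.2389     0.3540]
  [   0.2655     1.5044]
First solve x = (I − A)⁻¹ d = adj(I−A)·d / det(I−A); in particular x_2 = (0.15·75 + 0.85·90) / 0.5650 = 87.75 / 0.5650 ≈ 155.3097.
Intermediate flow from 1 to 2: z_12 = a_12 · x_2 = 0.20 × 87.75 / 0.5650 = 17.55 / 0.5650 ≈ 31.06.

z_12 = 31.06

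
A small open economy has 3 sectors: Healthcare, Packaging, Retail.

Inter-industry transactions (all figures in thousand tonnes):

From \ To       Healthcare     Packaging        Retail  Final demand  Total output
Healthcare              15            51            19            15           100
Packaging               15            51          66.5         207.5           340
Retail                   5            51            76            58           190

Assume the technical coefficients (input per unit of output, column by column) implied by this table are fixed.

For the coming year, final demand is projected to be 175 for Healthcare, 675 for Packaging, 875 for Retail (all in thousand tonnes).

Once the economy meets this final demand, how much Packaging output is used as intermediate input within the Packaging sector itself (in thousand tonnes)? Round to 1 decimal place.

z_PP = 259.3

Technical coefficients a_ij = z_ij / X_j:
  a_HH = 15/100 = 0.15, a_PH = 15/100 = 0.15, a_RH = 5/100 = 0.05
  a_HP = 51/340 = 0.15, a_PP = 51/340 = 0.15, a_RP = 51/340 = 0.15
  a_HR = 19/190 = 0.10, a_PR = 66.5/190 = 0.35, a_RR = 76/190 = 0.40
I − A =
  [   0.85    -0.15    -0.10]
  [  -0.15     0.85    -0.35]
  [  -0.05    -0.15     0.60]
Cofactors of I−A, C_ij = (−1)^(i+j)·(minor ij) (rows/columns in the sector order above):
  C_11 = (0.85)(0.60) − (-0.35)(-0.15) = 0.4575
  C_12 = −[(-0.15)(0.60) − (-0.35)(-0.05)] = 0.1075
  C_13 = (-0.15)(-0.15) − (0.85)(-0.05) = 0.0650
  C_21 = −[(-0.15)(0.60) − (-0.10)(-0.15)] = 0.1050
  C_22 = (0.85)(0.60) − (-0.10)(-0.05) = 0.5050
  C_23 = −[(0.85)(-0.15) − (-0.15)(-0.05)] = 0.1350
  C_31 = (-0.15)(-0.35) − (-0.10)(0.85) = 0.1375
  C_32 = −[(0.85)(-0.35) − (-0.10)(-0.15)] = 0.3125
  C_33 = (0.85)(0.85) − (-0.15)(-0.15) = 0.7000
det(I−A) = Σ_j (I−A)_1j·C_1j = (0.85)(0.4575) + (-0.15)(0.1075) + (-0.10)(0.0650) = 0.36625
adj(I−A) = Cᵀ =
  [ 0.4575   0.1050   0.1375]
  [ 0.1075   0.5050   0.3125]
  [ 0.0650   0.1350   0.7000]
(I − A)⁻¹ = adj(I−A) / det(I−A) ≈
  [   1.2491     0.2867     0.3754]
  [   0.2935     1.3788     0.8532]
  [   0.1775     0.3686     1.9113]
First solve x = (I − A)⁻¹ d = adj(I−A)·d / det(I−A); in particular x_P = (0.1075·175 + 0.5050·675 + 0.3125·875) / 0.36625 = 633.125 / 0.36625 ≈ 1728.669.
Intermediate flow from P to P: z_PP = a_PP · x_P = 0.15 × 633.125 / 0.36625 = 94.96875 / 0.36625 ≈ 259.3.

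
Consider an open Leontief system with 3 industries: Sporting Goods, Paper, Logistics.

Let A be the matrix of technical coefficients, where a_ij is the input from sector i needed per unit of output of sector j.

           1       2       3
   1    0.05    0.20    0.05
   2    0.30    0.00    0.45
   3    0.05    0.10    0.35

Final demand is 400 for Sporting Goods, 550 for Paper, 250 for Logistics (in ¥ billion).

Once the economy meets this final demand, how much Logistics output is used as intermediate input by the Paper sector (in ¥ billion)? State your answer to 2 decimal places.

z_32 = 101.64

I − A =
  [   0.95    -0.20    -0.05]
  [  -0.30     1.00    -0.45]
  [  -0.05    -0.10     0.65]
Cofactors of I−A, C_ij = (−1)^(i+j)·(minor ij) (rows/columns in the sector order above):
  C_11 = (1.00)(0.65) − (-0.45)(-0.10) = 0.6050
  C_12 = −[(-0.30)(0.65) − (-0.45)(-0.05)] = 0.2175
  C_13 = (-0.30)(-0.10) − (1.00)(-0.05) = 0.0800
  C_21 = −[(-0.20)(0.65) − (-0.05)(-0.10)] = 0.1350
  C_22 = (0.95)(0.65) − (-0.05)(-0.05) = 0.6150
  C_23 = −[(0.95)(-0.10) − (-0.20)(-0.05)] = 0.1050
  C_31 = (-0.20)(-0.45) − (-0.05)(1.00) = 0.1400
  C_32 = −[(0.95)(-0.45) − (-0.05)(-0.30)] = 0.4425
  C_33 = (0.95)(1.00) − (-0.20)(-0.30) = 0.8900
det(I−A) = Σ_j (I−A)_1j·C_1j = (0.95)(0.6050) + (-0.20)(0.2175) + (-0.05)(0.0800) = 0.52725
adj(I−A) = Cᵀ =
  [ 0.6050   0.1350   0.1400]
  [ 0.2175   0.6150   0.4425]
  [ 0.0800   0.1050   0.8900]
(I − A)⁻¹ = adj(I−A) / det(I−A) ≈
  [   1.1475     0.2560     0.2655]
  [   0.4125     1.1664     0.8393]
  [   0.1517     0.1991     1.6880]
First solve x = (I − A)⁻¹ d = adj(I−A)·d / det(I−A); in particular x_2 = (0.2175·400 + 0.6150·550 + 0.4425·250) / 0.52725 = 535.875 / 0.52725 ≈ 1016.3585.
Intermediate flow from 3 to 2: z_32 = a_32 · x_2 = 0.10 × 535.875 / 0.52725 = 53.5875 / 0.52725 ≈ 101.64.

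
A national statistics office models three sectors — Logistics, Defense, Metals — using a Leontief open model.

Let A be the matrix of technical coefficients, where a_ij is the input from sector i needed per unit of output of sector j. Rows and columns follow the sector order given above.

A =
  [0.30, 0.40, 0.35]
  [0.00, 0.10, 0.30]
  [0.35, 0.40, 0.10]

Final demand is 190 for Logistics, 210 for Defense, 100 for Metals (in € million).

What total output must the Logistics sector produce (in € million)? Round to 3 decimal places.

I − A =
  [   0.70    -0.40    -0.35]
  [   0.00     0.90    -0.30]
  [  -0.35    -0.40     0.90]
Cofactors of I−A, C_ij = (−1)^(i+j)·(minor ij) (rows/columns in the sector order above):
  C_11 = (0.90)(0.90) − (-0.30)(-0.40) = 0.6900
  C_12 = −[(0.00)(0.90) − (-0.30)(-0.35)] = 0.1050
  C_13 = (0.00)(-0.40) − (0.90)(-0.35) = 0.3150
  C_21 = −[(-0.40)(0.90) − (-0.35)(-0.40)] = 0.5000
  C_22 = (0.70)(0.90) − (-0.35)(-0.35) = 0.5075
  C_23 = −[(0.70)(-0.40) − (-0.40)(-0.35)] = 0.4200
  C_31 = (-0.40)(-0.30) − (-0.35)(0.90) = 0.4350
  C_32 = −[(0.70)(-0.30) − (-0.35)(0.00)] = 0.2100
  C_33 = (0.70)(0.90) − (-0.40)(0.00) = 0.6300
det(I−A) = Σ_j (I−A)_1j·C_1j = (0.70)(0.6900) + (-0.40)(0.1050) + (-0.35)(0.3150) = 0.33075
adj(I−A) = Cᵀ =
  [ 0.6900   0.5000   0.4350]
  [ 0.1050   0.5075   0.2100]
  [ 0.3150   0.4200   0.6300]
(I − A)⁻¹ = adj(I−A) / det(I−A) ≈
  [   2.0862     1.5117     1.3152]
  [   0.3175     1.5344     0.6349]
  [   0.9524     1.2698     1.9048]
x = (I − A)⁻¹ d = adj(I−A)·d / det(I−A), with det(I−A) = 0.33075:
  x_L = (0.6900·190 + 0.5000·210 + 0.4350·100) / 0.33075 = 279.60 / 0.33075 ≈ 845.351
  x_D = (0.1050·190 + 0.5075·210 + 0.2100·100) / 0.33075 = 147.525 / 0.33075 ≈ 446.032
  x_M = (0.3150·190 + 0.4200·210 + 0.6300·100) / 0.33075 = 211.05 / 0.33075 ≈ 638.095

x_L = 845.351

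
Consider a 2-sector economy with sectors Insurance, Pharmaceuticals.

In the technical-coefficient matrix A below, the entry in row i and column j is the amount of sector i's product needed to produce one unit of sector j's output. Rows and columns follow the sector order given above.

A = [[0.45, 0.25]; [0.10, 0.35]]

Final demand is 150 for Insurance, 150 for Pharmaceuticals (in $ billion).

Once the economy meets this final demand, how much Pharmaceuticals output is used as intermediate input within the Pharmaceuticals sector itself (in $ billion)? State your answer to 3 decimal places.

z_PP = 102.632

I − A =
  [   0.55    -0.25]
  [  -0.10     0.65]
det(I−A) = (0.55)(0.65) − (-0.25)(-0.10) = 0.3325
adj(I−A) = [[0.65, 0.25], [0.10, 0.55]]
(I − A)⁻¹ = adj(I−A) / det(I−A) ≈
  [   1.9549     0.7519]
  [   0.3008     1.6541]
First solve x = (I − A)⁻¹ d = adj(I−A)·d / det(I−A); in particular x_P = (0.10·150 + 0.55·150) / 0.3325 = 97.50 / 0.3325 ≈ 293.23308.
Intermediate flow from P to P: z_PP = a_PP · x_P = 0.35 × 97.50 / 0.3325 = 34.125 / 0.3325 ≈ 102.632.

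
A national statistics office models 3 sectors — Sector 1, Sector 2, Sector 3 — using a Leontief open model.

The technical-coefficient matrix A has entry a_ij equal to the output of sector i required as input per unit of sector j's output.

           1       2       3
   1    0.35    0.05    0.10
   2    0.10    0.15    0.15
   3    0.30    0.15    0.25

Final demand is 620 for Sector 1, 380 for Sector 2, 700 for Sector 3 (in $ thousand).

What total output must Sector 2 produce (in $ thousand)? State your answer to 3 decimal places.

x_2 = 882.072

I − A =
  [   0.65    -0.05    -0.10]
  [  -0.10     0.85    -0.15]
  [  -0.30    -0.15     0.75]
Cofactors of I−A, C_ij = (−1)^(i+j)·(minor ij) (rows/columns in the sector order above):
  C_11 = (0.85)(0.75) − (-0.15)(-0.15) = 0.6150
  C_12 = −[(-0.10)(0.75) − (-0.15)(-0.30)] = 0.1200
  C_13 = (-0.10)(-0.15) − (0.85)(-0.30) = 0.2700
  C_21 = −[(-0.05)(0.75) − (-0.10)(-0.15)] = 0.0525
  C_22 = (0.65)(0.75) − (-0.10)(-0.30) = 0.4575
  C_23 = −[(0.65)(-0.15) − (-0.05)(-0.30)] = 0.1125
  C_31 = (-0.05)(-0.15) − (-0.10)(0.85) = 0.0925
  C_32 = −[(0.65)(-0.15) − (-0.10)(-0.10)] = 0.1075
  C_33 = (0.65)(0.85) − (-0.05)(-0.10) = 0.5475
det(I−A) = Σ_j (I−A)_1j·C_1j = (0.65)(0.6150) + (-0.05)(0.1200) + (-0.10)(0.2700) = 0.36675
adj(I−A) = Cᵀ =
  [ 0.6150   0.0525   0.0925]
  [ 0.1200   0.4575   0.1075]
  [ 0.2700   0.1125   0.5475]
(I − A)⁻¹ = adj(I−A) / det(I−A) ≈
  [   1.6769     0.1431     0.2522]
  [   0.3272     1.2474     0.2931]
  [   0.7362     0.3067     1.4928]
x = (I − A)⁻¹ d = adj(I−A)·d / det(I−A), with det(I−A) = 0.36675:
  x_1 = (0.6150·620 + 0.0525·380 + 0.0925·700) / 0.36675 = 466.00 / 0.36675 ≈ 1270.620
  x_2 = (0.1200·620 + 0.4575·380 + 0.1075·700) / 0.36675 = 323.50 / 0.36675 ≈ 882.072
  x_3 = (0.2700·620 + 0.1125·380 + 0.5475·700) / 0.36675 = 593.40 / 0.36675 ≈ 1617.996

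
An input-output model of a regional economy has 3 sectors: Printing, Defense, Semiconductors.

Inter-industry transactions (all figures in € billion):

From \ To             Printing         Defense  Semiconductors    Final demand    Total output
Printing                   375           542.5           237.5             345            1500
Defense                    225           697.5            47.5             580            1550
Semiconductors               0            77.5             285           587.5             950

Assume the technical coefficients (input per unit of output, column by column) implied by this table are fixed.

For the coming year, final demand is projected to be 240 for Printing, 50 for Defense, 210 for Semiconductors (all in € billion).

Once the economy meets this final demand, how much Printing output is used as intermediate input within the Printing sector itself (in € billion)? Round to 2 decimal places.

z_PP = 138.19

Technical coefficients a_ij = z_ij / X_j:
  a_PP = 375/1500 = 0.25, a_DP = 225/1500 = 0.15, a_SP = 0/1500 = 0.00
  a_PD = 542.5/1550 = 0.35, a_DD = 697.5/1550 = 0.45, a_SD = 77.5/1550 = 0.05
  a_PS = 237.5/950 = 0.25, a_DS = 47.5/950 = 0.05, a_SS = 285/950 = 0.30
I − A =
  [   0.75    -0.35    -0.25]
  [  -0.15     0.55    -0.05]
  [   0.00    -0.05     0.70]
Cofactors of I−A, C_ij = (−1)^(i+j)·(minor ij) (rows/columns in the sector order above):
  C_11 = (0.55)(0.70) − (-0.05)(-0.05) = 0.3825
  C_12 = −[(-0.15)(0.70) − (-0.05)(0.00)] = 0.1050
  C_13 = (-0.15)(-0.05) − (0.55)(0.00) = 0.0075
  C_21 = −[(-0.35)(0.70) − (-0.25)(-0.05)] = 0.2575
  C_22 = (0.75)(0.70) − (-0.25)(0.00) = 0.5250
  C_23 = −[(0.75)(-0.05) − (-0.35)(0.00)] = 0.0375
  C_31 = (-0.35)(-0.05) − (-0.25)(0.55) = 0.1550
  C_32 = −[(0.75)(-0.05) − (-0.25)(-0.15)] = 0.0750
  C_33 = (0.75)(0.55) − (-0.35)(-0.15) = 0.3600
det(I−A) = Σ_j (I−A)_1j·C_1j = (0.75)(0.3825) + (-0.35)(0.1050) + (-0.25)(0.0075) = 0.24825
adj(I−A) = Cᵀ =
  [ 0.3825   0.2575   0.1550]
  [ 0.1050   0.5250   0.0750]
  [ 0.0075   0.0375   0.3600]
(I − A)⁻¹ = adj(I−A) / det(I−A) ≈
  [   1.5408     1.0373     0.6244]
  [   0.4230     2.1148     0.3021]
  [   0.0302     0.1511     1.4502]
First solve x = (I − A)⁻¹ d = adj(I−A)·d / det(I−A); in particular x_P = (0.3825·240 + 0.2575·50 + 0.1550·210) / 0.24825 = 137.225 / 0.24825 ≈ 552.7694.
Intermediate flow from P to P: z_PP = a_PP · x_P = 0.25 × 137.225 / 0.24825 = 34.30625 / 0.24825 ≈ 138.19.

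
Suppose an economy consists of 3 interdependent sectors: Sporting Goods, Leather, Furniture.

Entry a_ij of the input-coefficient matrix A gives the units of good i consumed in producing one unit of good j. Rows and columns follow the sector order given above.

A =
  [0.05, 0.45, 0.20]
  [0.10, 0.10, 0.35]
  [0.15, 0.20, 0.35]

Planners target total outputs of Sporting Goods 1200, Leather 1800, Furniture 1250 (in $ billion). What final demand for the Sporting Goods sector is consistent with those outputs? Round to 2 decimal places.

d_1 = 80.00

I − A =
  [   0.95    -0.45    -0.20]
  [  -0.10     0.90    -0.35]
  [  -0.15    -0.20     0.65]
d = (I − A) x:
  d_1 = (+0.95)·1200 + (-0.45)·1800 + (-0.20)·1250 = 80.00
  d_2 = (-0.10)·1200 + (+0.90)·1800 + (-0.35)·1250 = 1062.50
  d_3 = (-0.15)·1200 + (-0.20)·1800 + (+0.65)·1250 = 272.50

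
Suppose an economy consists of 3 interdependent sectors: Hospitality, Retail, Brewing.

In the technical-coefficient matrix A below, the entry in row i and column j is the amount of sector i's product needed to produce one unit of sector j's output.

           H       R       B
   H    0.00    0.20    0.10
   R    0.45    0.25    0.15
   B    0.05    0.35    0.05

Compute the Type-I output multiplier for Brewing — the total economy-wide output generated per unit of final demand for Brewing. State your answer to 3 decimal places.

m_B = 1.734

I − A =
  [   1.00    -0.20    -0.10]
  [  -0.45     0.75    -0.15]
  [  -0.05    -0.35     0.95]
Cofactors of I−A, C_ij = (−1)^(i+j)·(minor ij) (rows/columns in the sector order above):
  C_11 = (0.75)(0.95) − (-0.15)(-0.35) = 0.6600
  C_12 = −[(-0.45)(0.95) − (-0.15)(-0.05)] = 0.4350
  C_13 = (-0.45)(-0.35) − (0.75)(-0.05) = 0.1950
  C_21 = −[(-0.20)(0.95) − (-0.10)(-0.35)] = 0.2250
  C_22 = (1.00)(0.95) − (-0.10)(-0.05) = 0.9450
  C_23 = −[(1.00)(-0.35) − (-0.20)(-0.05)] = 0.3600
  C_31 = (-0.20)(-0.15) − (-0.10)(0.75) = 0.1050
  C_32 = −[(1.00)(-0.15) − (-0.10)(-0.45)] = 0.1950
  C_33 = (1.00)(0.75) − (-0.20)(-0.45) = 0.6600
det(I−A) = Σ_j (I−A)_1j·C_1j = (1.00)(0.6600) + (-0.20)(0.4350) + (-0.10)(0.1950) = 0.5535
adj(I−A) = Cᵀ =
  [ 0.6600   0.2250   0.1050]
  [ 0.4350   0.9450   0.1950]
  [ 0.1950   0.3600   0.6600]
(I − A)⁻¹ = adj(I−A) / det(I−A) ≈
  [   1.1924     0.4065     0.1897]
  [   0.7859     1.7073     0.3523]
  [   0.3523     0.6504     1.1924]
The output multiplier for sector j is the column-j sum of the Leontief inverse (I − A)⁻¹ = adj(I−A) / det(I−A).
Column B of adj(I−A): (0.1050, 0.1950, 0.6600); det(I−A) = 0.5535.
m_B = (0.1050 + 0.1950 + 0.6600) / 0.5535 = 0.96 / 0.5535 ≈ 1.734.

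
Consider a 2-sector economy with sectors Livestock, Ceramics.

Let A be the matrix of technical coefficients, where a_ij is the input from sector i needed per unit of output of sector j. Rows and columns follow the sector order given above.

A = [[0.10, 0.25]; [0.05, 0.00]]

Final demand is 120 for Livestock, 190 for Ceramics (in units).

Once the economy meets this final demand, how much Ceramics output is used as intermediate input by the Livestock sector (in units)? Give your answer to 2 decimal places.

z_21 = 9.44

I − A =
  [   0.90    -0.25]
  [  -0.05     1.00]
det(I−A) = (0.90)(1.00) − (-0.25)(-0.05) = 0.8875
adj(I−A) = [[1.00, 0.25], [0.05, 0.90]]
(I − A)⁻¹ = adj(I−A) / det(I−A) ≈
  [   1.1268     0.2817]
  [   0.0563     1.0141]
First solve x = (I − A)⁻¹ d = adj(I−A)·d / det(I−A); in particular x_1 = (1.00·120 + 0.25·190) / 0.8875 = 167.50 / 0.8875 ≈ 188.7324.
Intermediate flow from 2 to 1: z_21 = a_21 · x_1 = 0.05 × 167.50 / 0.8875 = 8.375 / 0.8875 ≈ 9.44.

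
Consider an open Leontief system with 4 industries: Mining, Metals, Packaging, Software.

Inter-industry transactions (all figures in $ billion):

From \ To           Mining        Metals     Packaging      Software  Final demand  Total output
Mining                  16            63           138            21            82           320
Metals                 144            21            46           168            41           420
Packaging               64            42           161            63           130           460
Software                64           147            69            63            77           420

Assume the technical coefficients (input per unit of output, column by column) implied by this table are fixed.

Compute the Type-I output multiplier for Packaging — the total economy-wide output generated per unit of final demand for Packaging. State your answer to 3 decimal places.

Technical coefficients a_ij = z_ij / X_j:
  a_11 = 16/320 = 0.05, a_21 = 144/320 = 0.45, a_31 = 64/320 = 0.20, a_41 = 64/320 = 0.20
  a_12 = 63/420 = 0.15, a_22 = 21/420 = 0.05, a_32 = 42/420 = 0.10, a_42 = 147/420 = 0.35
  a_13 = 138/460 = 0.30, a_23 = 46/460 = 0.10, a_33 = 161/460 = 0.35, a_43 = 69/460 = 0.15
  a_14 = 21/420 = 0.05, a_24 = 168/420 = 0.40, a_34 = 63/420 = 0.15, a_44 = 63/420 = 0.15
I − A =
  [   0.95    -0.15    -0.30    -0.05]
  [  -0.45     0.95    -0.10    -0.40]
  [  -0.20    -0.10     0.65    -0.15]
  [  -0.20    -0.35    -0.15     0.85]
Compute the cofactors C_ij = (−1)^(i+j)·(3×3 minor ij) of I−A; the adjugate is their transpose:
adj(I−A) = Cᵀ =
  [ 0.392750   0.132875   0.230875   0.126375]
  [ 0.322500   0.435500   0.278875   0.273125]
  [ 0.231875   0.163125   0.547375   0.187000]
  [ 0.266125   0.239375   0.265750   0.459750]
det(I−A) = Σ_j (I−A)_1j·C_1j = (0.95)(0.392750) + (-0.15)(0.322500) + (-0.30)(0.231875) + (-0.05)(0.266125) = 0.24186875
(I − A)⁻¹ = adj(I−A) / det(I−A) ≈
  [   1.6238     0.5494     0.9545     0.5225]
  [   1.3334     1.8006     1.1530     1.1292]
  [   0.9587     0.6744     2.2631     0.7731]
  [   1.1003     0.9897     1.0987     1.9008]
The output multiplier for sector j is the column-j sum of the Leontief inverse (I − A)⁻¹ = adj(I−A) / det(I−A).
Column 3 of adj(I−A): (0.230875, 0.278875, 0.547375, 0.265750); det(I−A) = 0.24186875.
m_3 = (0.230875 + 0.278875 + 0.547375 + 0.265750) / 0.24186875 = 1.322875 / 0.24186875 ≈ 5.469.

m_3 = 5.469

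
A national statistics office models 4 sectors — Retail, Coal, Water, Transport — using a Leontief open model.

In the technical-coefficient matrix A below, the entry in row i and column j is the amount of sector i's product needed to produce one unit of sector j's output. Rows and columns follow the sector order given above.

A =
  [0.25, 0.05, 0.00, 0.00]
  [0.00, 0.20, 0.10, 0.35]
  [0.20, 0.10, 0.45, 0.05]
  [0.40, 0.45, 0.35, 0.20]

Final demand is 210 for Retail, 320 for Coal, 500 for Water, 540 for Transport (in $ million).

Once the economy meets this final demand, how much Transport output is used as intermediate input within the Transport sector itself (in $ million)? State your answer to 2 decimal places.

I − A =
  [   0.75    -0.05     0.00     0.00]
  [   0.00     0.80    -0.10    -0.35]
  [  -0.20    -0.10     0.55    -0.05]
  [  -0.40    -0.45    -0.35     0.80]
Compute the cofactors C_ij = (−1)^(i+j)·(3×3 minor ij) of I−A; the adjugate is their transpose:
adj(I−A) = Cᵀ =
  [ 0.228875   0.021125   0.010125   0.009875]
  [ 0.119500   0.316875   0.151875   0.148125]
  [ 0.126500   0.085875   0.354875   0.059750]
  [ 0.237000   0.226375   0.245750   0.321500]
det(I−A) = Σ_j (I−A)_1j·C_1j = (0.75)(0.228875) + (-0.05)(0.119500) + (0.00)(0.126500) + (0.00)(0.237000) = 0.16568125
(I − A)⁻¹ = adj(I−A) / det(I−A) ≈
  [   1.3814     0.1275     0.0611     0.0596]
  [   0.7213     1.9126     0.9167     0.8940]
  [   0.7635     0.5183     2.1419     0.3606]
  [   1.4305     1.3663     1.4833     1.9405]
First solve x = (I − A)⁻¹ d = adj(I−A)·d / det(I−A); in particular x_T = (0.237000·210 + 0.226375·320 + 0.245750·500 + 0.321500·540) / 0.16568125 = 418.695 / 0.16568125 ≈ 2527.1115.
Intermediate flow from T to T: z_TT = a_TT · x_T = 0.20 × 418.695 / 0.16568125 = 83.739 / 0.16568125 ≈ 505.42.

z_TT = 505.42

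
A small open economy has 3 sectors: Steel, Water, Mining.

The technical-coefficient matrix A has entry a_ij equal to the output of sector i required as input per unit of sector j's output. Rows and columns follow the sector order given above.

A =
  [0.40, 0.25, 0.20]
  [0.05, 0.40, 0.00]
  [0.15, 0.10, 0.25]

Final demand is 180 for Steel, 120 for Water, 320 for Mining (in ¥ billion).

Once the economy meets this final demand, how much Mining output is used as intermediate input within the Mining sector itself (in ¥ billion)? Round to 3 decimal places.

I − A =
  [   0.60    -0.25    -0.20]
  [  -0.05     0.60     0.00]
  [  -0.15    -0.10     0.75]
Cofactors of I−A, C_ij = (−1)^(i+j)·(minor ij) (rows/columns in the sector order above):
  C_11 = (0.60)(0.75) − (0.00)(-0.10) = 0.4500
  C_12 = −[(-0.05)(0.75) − (0.00)(-0.15)] = 0.0375
  C_13 = (-0.05)(-0.10) − (0.60)(-0.15) = 0.0950
  C_21 = −[(-0.25)(0.75) − (-0.20)(-0.10)] = 0.2075
  C_22 = (0.60)(0.75) − (-0.20)(-0.15) = 0.4200
  C_23 = −[(0.60)(-0.10) − (-0.25)(-0.15)] = 0.0975
  C_31 = (-0.25)(0.00) − (-0.20)(0.60) = 0.1200
  C_32 = −[(0.60)(0.00) − (-0.20)(-0.05)] = 0.0100
  C_33 = (0.60)(0.60) − (-0.25)(-0.05) = 0.3475
det(I−A) = Σ_j (I−A)_1j·C_1j = (0.60)(0.4500) + (-0.25)(0.0375) + (-0.20)(0.0950) = 0.241625
adj(I−A) = Cᵀ =
  [ 0.4500   0.2075   0.1200]
  [ 0.0375   0.4200   0.0100]
  [ 0.0950   0.0975   0.3475]
(I − A)⁻¹ = adj(I−A) / det(I−A) ≈
  [   1.8624     0.8588     0.4966]
  [   0.1552     1.7382     0.0414]
  [   0.3932     0.4035     1.4382]
First solve x = (I − A)⁻¹ d = adj(I−A)·d / det(I−A); in particular x_M = (0.0950·180 + 0.0975·120 + 0.3475·320) / 0.241625 = 140.00 / 0.241625 ≈ 579.41024.
Intermediate flow from M to M: z_MM = a_MM · x_M = 0.25 × 140.00 / 0.241625 = 35.00 / 0.241625 ≈ 144.853.

z_MM = 144.853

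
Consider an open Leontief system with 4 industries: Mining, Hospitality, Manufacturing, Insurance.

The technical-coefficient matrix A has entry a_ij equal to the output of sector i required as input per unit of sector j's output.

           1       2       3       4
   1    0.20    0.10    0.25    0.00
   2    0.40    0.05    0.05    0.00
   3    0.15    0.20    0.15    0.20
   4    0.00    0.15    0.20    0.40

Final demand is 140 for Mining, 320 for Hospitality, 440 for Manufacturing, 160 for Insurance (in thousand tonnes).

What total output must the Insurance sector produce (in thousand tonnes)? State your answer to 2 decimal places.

I − A =
  [   0.80    -0.10    -0.25     0.00]
  [  -0.40     0.95    -0.05     0.00]
  [  -0.15    -0.20     0.85    -0.20]
  [   0.00    -0.15    -0.20     0.60]
Compute the cofactors C_ij = (−1)^(i+j)·(3×3 minor ij) of I−A; the adjugate is their transpose:
adj(I−A) = Cᵀ =
  [ 0.439000   0.084500   0.145500   0.048500]
  [ 0.192500   0.353500   0.084000   0.028000]
  [ 0.145500   0.129000   0.432000   0.144000]
  [ 0.096625   0.131375   0.165000   0.547625]
det(I−A) = Σ_j (I−A)_1j·C_1j = (0.80)(0.439000) + (-0.10)(0.192500) + (-0.25)(0.145500) + (0.00)(0.096625) = 0.295575
(I − A)⁻¹ = adj(I−A) / det(I−A) ≈
  [   1.4852     0.2859     0.4923     0.1641]
  [   0.6513     1.1960     0.2842     0.0947]
  [   0.4923     0.4364     1.4616     0.4872]
  [   0.3269     0.4445     0.5582     1.8527]
x = (I − A)⁻¹ d = adj(I−A)·d / det(I−A), with det(I−A) = 0.295575:
  x_1 = (0.439000·140 + 0.084500·320 + 0.145500·440 + 0.048500·160) / 0.295575 = 160.28 / 0.295575 ≈ 542.27
  x_2 = (0.192500·140 + 0.353500·320 + 0.084000·440 + 0.028000·160) / 0.295575 = 181.51 / 0.295575 ≈ 614.09
  x_3 = (0.145500·140 + 0.129000·320 + 0.432000·440 + 0.144000·160) / 0.295575 = 274.77 / 0.295575 ≈ 929.61
  x_4 = (0.096625·140 + 0.131375·320 + 0.165000·440 + 0.547625·160) / 0.295575 = 215.7875 / 0.295575 ≈ 730.06

x_4 = 730.06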